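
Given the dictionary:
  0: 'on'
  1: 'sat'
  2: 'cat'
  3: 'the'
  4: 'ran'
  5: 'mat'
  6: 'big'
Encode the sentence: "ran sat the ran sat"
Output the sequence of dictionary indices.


Look up each word in the dictionary:
  'ran' -> 4
  'sat' -> 1
  'the' -> 3
  'ran' -> 4
  'sat' -> 1

Encoded: [4, 1, 3, 4, 1]


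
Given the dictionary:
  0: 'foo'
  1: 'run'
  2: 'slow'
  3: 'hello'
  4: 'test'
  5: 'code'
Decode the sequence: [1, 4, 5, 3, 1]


Look up each index in the dictionary:
  1 -> 'run'
  4 -> 'test'
  5 -> 'code'
  3 -> 'hello'
  1 -> 'run'

Decoded: "run test code hello run"


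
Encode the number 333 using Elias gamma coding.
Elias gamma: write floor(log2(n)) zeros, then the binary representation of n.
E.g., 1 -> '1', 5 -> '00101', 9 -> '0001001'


num_bits = floor(log2(333)) + 1 = 9
leading_zeros = num_bits - 1 = 8
binary(333) = 101001101

Elias gamma(333) = '00000000' + '101001101' = 00000000101001101 (17 bits)


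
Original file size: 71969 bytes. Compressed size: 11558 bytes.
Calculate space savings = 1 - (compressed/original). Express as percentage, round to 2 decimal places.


ratio = compressed/original = 11558/71969 = 0.160597
savings = 1 - ratio = 1 - 0.160597 = 0.839403
as a percentage: 0.839403 * 100 = 83.94%

Space savings = 1 - 11558/71969 = 83.94%


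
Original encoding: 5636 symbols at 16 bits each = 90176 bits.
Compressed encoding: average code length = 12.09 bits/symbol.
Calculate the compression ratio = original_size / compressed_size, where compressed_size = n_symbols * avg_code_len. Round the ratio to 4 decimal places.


original_size = n_symbols * orig_bits = 5636 * 16 = 90176 bits
compressed_size = n_symbols * avg_code_len = 5636 * 12.09 = 68139.24 bits
ratio = original_size / compressed_size = 90176 / 68139.24 = 1.3234

Compression ratio = 1.3234


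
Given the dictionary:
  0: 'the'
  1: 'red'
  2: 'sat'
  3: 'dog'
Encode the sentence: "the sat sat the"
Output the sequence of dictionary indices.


Look up each word in the dictionary:
  'the' -> 0
  'sat' -> 2
  'sat' -> 2
  'the' -> 0

Encoded: [0, 2, 2, 0]


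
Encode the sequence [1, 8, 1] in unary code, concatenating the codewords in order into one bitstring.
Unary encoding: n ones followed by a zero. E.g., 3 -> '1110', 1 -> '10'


Encode each number as n ones followed by a terminating 0:
  1 -> 10 (2 bits)
  8 -> 111111110 (9 bits)
  1 -> 10 (2 bits)
Total length = 2 + 9 + 2 = 13 bits.

Unary([1, 8, 1]) = 1011111111010 (13 bits)


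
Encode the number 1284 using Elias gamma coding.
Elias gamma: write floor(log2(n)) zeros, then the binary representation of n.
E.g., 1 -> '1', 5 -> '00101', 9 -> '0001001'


num_bits = floor(log2(1284)) + 1 = 11
leading_zeros = num_bits - 1 = 10
binary(1284) = 10100000100

Elias gamma(1284) = '0000000000' + '10100000100' = 000000000010100000100 (21 bits)


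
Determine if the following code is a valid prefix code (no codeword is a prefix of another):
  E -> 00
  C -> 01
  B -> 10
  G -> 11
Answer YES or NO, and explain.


Checking each pair (does one codeword prefix another?):
  E='00' vs C='01': no prefix
  E='00' vs B='10': no prefix
  E='00' vs G='11': no prefix
  C='01' vs E='00': no prefix
  C='01' vs B='10': no prefix
  C='01' vs G='11': no prefix
  B='10' vs E='00': no prefix
  B='10' vs C='01': no prefix
  B='10' vs G='11': no prefix
  G='11' vs E='00': no prefix
  G='11' vs C='01': no prefix
  G='11' vs B='10': no prefix
No violation found over all pairs.

YES -- this is a valid prefix code. No codeword is a prefix of any other codeword.


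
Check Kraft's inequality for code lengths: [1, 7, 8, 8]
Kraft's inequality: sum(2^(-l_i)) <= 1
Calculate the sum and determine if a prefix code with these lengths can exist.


Sum = 2^(-1) + 2^(-7) + 2^(-8) + 2^(-8)
    = 0.5 + 0.0078125 + 0.00390625 + 0.00390625
    = 132/256 = 0.515625
Since 0.515625 <= 1, Kraft's inequality IS satisfied.
A prefix code with these lengths CAN exist.

Kraft sum = 0.515625. Satisfied.


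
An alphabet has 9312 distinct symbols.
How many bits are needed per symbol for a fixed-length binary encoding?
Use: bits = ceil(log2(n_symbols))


log2(9312) = 13.1849
Bracket: 2^13 = 8192 < 9312 <= 2^14 = 16384
So ceil(log2(9312)) = 14

bits = ceil(log2(9312)) = ceil(13.1849) = 14 bits


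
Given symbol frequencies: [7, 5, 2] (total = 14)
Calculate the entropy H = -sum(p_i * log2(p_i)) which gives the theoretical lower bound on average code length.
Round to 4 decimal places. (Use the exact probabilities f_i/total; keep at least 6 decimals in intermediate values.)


Per-symbol terms -p_i * log2(p_i) with p_i = f_i/14:
  p = 7/14 = 0.500000: log2(p) = -1.000000, -p*log2(p) = 0.500000
  p = 5/14 = 0.357143: log2(p) = -1.485427, -p*log2(p) = 0.530510
  p = 2/14 = 0.142857: log2(p) = -2.807355, -p*log2(p) = 0.401051
H = 0.500000 + 0.530510 + 0.401051 = 1.431561

H = 1.4316 bits/symbol


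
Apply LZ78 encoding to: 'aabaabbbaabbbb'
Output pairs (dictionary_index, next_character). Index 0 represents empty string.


LZ78 encoding steps:
Dictionary: {0: ''}
Step 1: w='' (idx 0), next='a' -> output (0, 'a'), add 'a' as idx 1
Step 2: w='a' (idx 1), next='b' -> output (1, 'b'), add 'ab' as idx 2
Step 3: w='a' (idx 1), next='a' -> output (1, 'a'), add 'aa' as idx 3
Step 4: w='' (idx 0), next='b' -> output (0, 'b'), add 'b' as idx 4
Step 5: w='b' (idx 4), next='b' -> output (4, 'b'), add 'bb' as idx 5
Step 6: w='aa' (idx 3), next='b' -> output (3, 'b'), add 'aab' as idx 6
Step 7: w='bb' (idx 5), next='b' -> output (5, 'b'), add 'bbb' as idx 7


Encoded: [(0, 'a'), (1, 'b'), (1, 'a'), (0, 'b'), (4, 'b'), (3, 'b'), (5, 'b')]


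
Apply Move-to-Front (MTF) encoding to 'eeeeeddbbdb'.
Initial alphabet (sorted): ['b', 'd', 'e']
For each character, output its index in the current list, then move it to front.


MTF encoding:
'e': index 2 in ['b', 'd', 'e'] -> ['e', 'b', 'd']
'e': index 0 in ['e', 'b', 'd'] -> ['e', 'b', 'd']
'e': index 0 in ['e', 'b', 'd'] -> ['e', 'b', 'd']
'e': index 0 in ['e', 'b', 'd'] -> ['e', 'b', 'd']
'e': index 0 in ['e', 'b', 'd'] -> ['e', 'b', 'd']
'd': index 2 in ['e', 'b', 'd'] -> ['d', 'e', 'b']
'd': index 0 in ['d', 'e', 'b'] -> ['d', 'e', 'b']
'b': index 2 in ['d', 'e', 'b'] -> ['b', 'd', 'e']
'b': index 0 in ['b', 'd', 'e'] -> ['b', 'd', 'e']
'd': index 1 in ['b', 'd', 'e'] -> ['d', 'b', 'e']
'b': index 1 in ['d', 'b', 'e'] -> ['b', 'd', 'e']


Output: [2, 0, 0, 0, 0, 2, 0, 2, 0, 1, 1]


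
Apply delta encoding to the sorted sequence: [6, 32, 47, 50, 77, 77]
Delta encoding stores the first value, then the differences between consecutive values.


First value: 6
Deltas:
  32 - 6 = 26
  47 - 32 = 15
  50 - 47 = 3
  77 - 50 = 27
  77 - 77 = 0


Delta encoded: [6, 26, 15, 3, 27, 0]


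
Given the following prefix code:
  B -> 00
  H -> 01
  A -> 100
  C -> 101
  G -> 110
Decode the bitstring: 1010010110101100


Decoding step by step:
Bits 101 -> C
Bits 00 -> B
Bits 101 -> C
Bits 101 -> C
Bits 01 -> H
Bits 100 -> A


Decoded message: CBCCHA


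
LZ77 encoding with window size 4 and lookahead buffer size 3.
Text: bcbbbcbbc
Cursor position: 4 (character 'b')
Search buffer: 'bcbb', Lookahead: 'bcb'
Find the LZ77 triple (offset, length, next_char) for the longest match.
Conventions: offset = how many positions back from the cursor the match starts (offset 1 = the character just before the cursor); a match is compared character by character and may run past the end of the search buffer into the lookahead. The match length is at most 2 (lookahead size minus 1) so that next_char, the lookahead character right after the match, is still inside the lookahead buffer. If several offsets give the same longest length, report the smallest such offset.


Try each offset into the search buffer:
  offset=1 (pos 3, char 'b'): match length 1
  offset=2 (pos 2, char 'b'): match length 1
  offset=3 (pos 1, char 'c'): match length 0
  offset=4 (pos 0, char 'b'): match length 2
Longest match has length 2 at offset 4.
next_char = character at position 4 + 2 = 6 -> 'b'

Best match: offset=4, length=2 (matching 'bc' starting at position 0)
LZ77 triple: (4, 2, 'b')


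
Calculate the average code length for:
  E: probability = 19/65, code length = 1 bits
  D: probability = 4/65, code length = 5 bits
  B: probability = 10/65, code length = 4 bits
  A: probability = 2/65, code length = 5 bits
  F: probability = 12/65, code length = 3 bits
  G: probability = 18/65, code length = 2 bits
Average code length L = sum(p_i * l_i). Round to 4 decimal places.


Weighted contributions p_i * l_i:
  E: (19/65) * 1 = 19/65
  D: (4/65) * 5 = 20/65
  B: (10/65) * 4 = 40/65
  A: (2/65) * 5 = 10/65
  F: (12/65) * 3 = 36/65
  G: (18/65) * 2 = 36/65
Sum = (19 + 20 + 40 + 10 + 36 + 36)/65 = 161/65

L = 161/65 = 2.4769 bits/symbol


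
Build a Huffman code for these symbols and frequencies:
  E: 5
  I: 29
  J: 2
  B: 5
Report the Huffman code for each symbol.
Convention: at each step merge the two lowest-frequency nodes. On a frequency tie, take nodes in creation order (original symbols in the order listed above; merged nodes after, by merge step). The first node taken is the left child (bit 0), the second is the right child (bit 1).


Huffman tree construction:
Step 1: Merge J(2) + E(5) = 7
Step 2: Merge B(5) + (J+E)(7) = 12
Step 3: Merge (B+(J+E))(12) + I(29) = 41
Read each symbol's code off the tree from the root (left child = 0, right child = 1).

Codes:
  E: 011 (length 3)
  I: 1 (length 1)
  J: 010 (length 3)
  B: 00 (length 2)
Average code length: 60/41 = 1.4634 bits/symbol


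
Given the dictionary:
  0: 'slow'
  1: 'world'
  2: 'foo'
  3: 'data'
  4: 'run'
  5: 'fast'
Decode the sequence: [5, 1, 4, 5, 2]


Look up each index in the dictionary:
  5 -> 'fast'
  1 -> 'world'
  4 -> 'run'
  5 -> 'fast'
  2 -> 'foo'

Decoded: "fast world run fast foo"


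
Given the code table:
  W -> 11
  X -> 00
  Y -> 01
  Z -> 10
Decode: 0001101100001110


Decoding:
00 -> X
01 -> Y
10 -> Z
11 -> W
00 -> X
00 -> X
11 -> W
10 -> Z


Result: XYZWXXWZ


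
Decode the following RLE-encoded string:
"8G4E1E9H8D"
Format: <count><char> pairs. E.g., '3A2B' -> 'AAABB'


Expanding each <count><char> pair:
  8G -> 'GGGGGGGG'
  4E -> 'EEEE'
  1E -> 'E'
  9H -> 'HHHHHHHHH'
  8D -> 'DDDDDDDD'

Decoded = GGGGGGGGEEEEEHHHHHHHHHDDDDDDDD


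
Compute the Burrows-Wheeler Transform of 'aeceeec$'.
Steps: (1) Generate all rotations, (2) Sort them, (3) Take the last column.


Rotations (sorted):
  0: $aeceeec -> last char: c
  1: aeceeec$ -> last char: $
  2: c$aeceee -> last char: e
  3: ceeec$ae -> last char: e
  4: ec$aecee -> last char: e
  5: eceeec$a -> last char: a
  6: eec$aece -> last char: e
  7: eeec$aec -> last char: c


BWT = c$eeeaec


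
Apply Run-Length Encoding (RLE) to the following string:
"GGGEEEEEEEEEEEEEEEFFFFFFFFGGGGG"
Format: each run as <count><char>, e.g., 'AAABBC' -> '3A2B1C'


Scanning runs left to right:
  i=0: run of 'G' x 3 -> '3G'
  i=3: run of 'E' x 15 -> '15E'
  i=18: run of 'F' x 8 -> '8F'
  i=26: run of 'G' x 5 -> '5G'

RLE = 3G15E8F5G


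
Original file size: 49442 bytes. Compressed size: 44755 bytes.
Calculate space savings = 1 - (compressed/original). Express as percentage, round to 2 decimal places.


ratio = compressed/original = 44755/49442 = 0.905202
savings = 1 - ratio = 1 - 0.905202 = 0.094798
as a percentage: 0.094798 * 100 = 9.48%

Space savings = 1 - 44755/49442 = 9.48%


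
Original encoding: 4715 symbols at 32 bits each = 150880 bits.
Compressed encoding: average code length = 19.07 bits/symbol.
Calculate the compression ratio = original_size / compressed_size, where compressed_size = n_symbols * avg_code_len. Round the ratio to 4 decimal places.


original_size = n_symbols * orig_bits = 4715 * 32 = 150880 bits
compressed_size = n_symbols * avg_code_len = 4715 * 19.07 = 89915.05 bits
ratio = original_size / compressed_size = 150880 / 89915.05 = 1.678

Compression ratio = 1.678


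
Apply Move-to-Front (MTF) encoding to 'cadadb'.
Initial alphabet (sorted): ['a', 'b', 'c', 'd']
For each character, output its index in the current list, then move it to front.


MTF encoding:
'c': index 2 in ['a', 'b', 'c', 'd'] -> ['c', 'a', 'b', 'd']
'a': index 1 in ['c', 'a', 'b', 'd'] -> ['a', 'c', 'b', 'd']
'd': index 3 in ['a', 'c', 'b', 'd'] -> ['d', 'a', 'c', 'b']
'a': index 1 in ['d', 'a', 'c', 'b'] -> ['a', 'd', 'c', 'b']
'd': index 1 in ['a', 'd', 'c', 'b'] -> ['d', 'a', 'c', 'b']
'b': index 3 in ['d', 'a', 'c', 'b'] -> ['b', 'd', 'a', 'c']


Output: [2, 1, 3, 1, 1, 3]


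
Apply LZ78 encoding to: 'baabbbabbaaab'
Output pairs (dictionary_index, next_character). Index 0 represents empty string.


LZ78 encoding steps:
Dictionary: {0: ''}
Step 1: w='' (idx 0), next='b' -> output (0, 'b'), add 'b' as idx 1
Step 2: w='' (idx 0), next='a' -> output (0, 'a'), add 'a' as idx 2
Step 3: w='a' (idx 2), next='b' -> output (2, 'b'), add 'ab' as idx 3
Step 4: w='b' (idx 1), next='b' -> output (1, 'b'), add 'bb' as idx 4
Step 5: w='ab' (idx 3), next='b' -> output (3, 'b'), add 'abb' as idx 5
Step 6: w='a' (idx 2), next='a' -> output (2, 'a'), add 'aa' as idx 6
Step 7: w='ab' (idx 3), end of input -> output (3, '')


Encoded: [(0, 'b'), (0, 'a'), (2, 'b'), (1, 'b'), (3, 'b'), (2, 'a'), (3, '')]


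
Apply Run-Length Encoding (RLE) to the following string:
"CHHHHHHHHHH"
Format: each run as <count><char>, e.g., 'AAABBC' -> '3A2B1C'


Scanning runs left to right:
  i=0: run of 'C' x 1 -> '1C'
  i=1: run of 'H' x 10 -> '10H'

RLE = 1C10H


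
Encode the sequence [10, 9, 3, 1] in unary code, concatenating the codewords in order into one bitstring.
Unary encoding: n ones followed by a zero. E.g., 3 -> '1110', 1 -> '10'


Encode each number as n ones followed by a terminating 0:
  10 -> 11111111110 (11 bits)
  9 -> 1111111110 (10 bits)
  3 -> 1110 (4 bits)
  1 -> 10 (2 bits)
Total length = 11 + 10 + 4 + 2 = 27 bits.

Unary([10, 9, 3, 1]) = 111111111101111111110111010 (27 bits)


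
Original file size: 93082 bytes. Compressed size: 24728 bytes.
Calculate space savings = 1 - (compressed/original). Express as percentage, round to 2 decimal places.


ratio = compressed/original = 24728/93082 = 0.265658
savings = 1 - ratio = 1 - 0.265658 = 0.734342
as a percentage: 0.734342 * 100 = 73.43%

Space savings = 1 - 24728/93082 = 73.43%


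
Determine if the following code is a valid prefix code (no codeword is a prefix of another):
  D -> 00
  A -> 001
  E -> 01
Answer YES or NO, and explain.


Checking each pair (does one codeword prefix another?):
  D='00' vs A='001': prefix -- VIOLATION

NO -- this is NOT a valid prefix code. D (00) is a prefix of A (001).


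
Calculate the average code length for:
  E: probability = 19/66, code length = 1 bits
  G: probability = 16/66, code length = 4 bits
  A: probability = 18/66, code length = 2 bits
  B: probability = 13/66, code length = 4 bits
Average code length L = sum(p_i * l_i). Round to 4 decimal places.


Weighted contributions p_i * l_i:
  E: (19/66) * 1 = 19/66
  G: (16/66) * 4 = 64/66
  A: (18/66) * 2 = 36/66
  B: (13/66) * 4 = 52/66
Sum = (19 + 64 + 36 + 52)/66 = 171/66

L = 171/66 = 2.5909 bits/symbol


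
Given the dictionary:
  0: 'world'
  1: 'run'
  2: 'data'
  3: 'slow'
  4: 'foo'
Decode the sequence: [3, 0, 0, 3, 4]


Look up each index in the dictionary:
  3 -> 'slow'
  0 -> 'world'
  0 -> 'world'
  3 -> 'slow'
  4 -> 'foo'

Decoded: "slow world world slow foo"


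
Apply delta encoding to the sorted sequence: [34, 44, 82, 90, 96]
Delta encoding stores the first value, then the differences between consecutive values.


First value: 34
Deltas:
  44 - 34 = 10
  82 - 44 = 38
  90 - 82 = 8
  96 - 90 = 6


Delta encoded: [34, 10, 38, 8, 6]


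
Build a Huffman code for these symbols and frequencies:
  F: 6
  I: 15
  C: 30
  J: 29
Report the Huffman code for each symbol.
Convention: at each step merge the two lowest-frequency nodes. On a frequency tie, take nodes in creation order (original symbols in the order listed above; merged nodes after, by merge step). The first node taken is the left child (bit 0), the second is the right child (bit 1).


Huffman tree construction:
Step 1: Merge F(6) + I(15) = 21
Step 2: Merge (F+I)(21) + J(29) = 50
Step 3: Merge C(30) + ((F+I)+J)(50) = 80
Read each symbol's code off the tree from the root (left child = 0, right child = 1).

Codes:
  F: 100 (length 3)
  I: 101 (length 3)
  C: 0 (length 1)
  J: 11 (length 2)
Average code length: 151/80 = 1.8875 bits/symbol


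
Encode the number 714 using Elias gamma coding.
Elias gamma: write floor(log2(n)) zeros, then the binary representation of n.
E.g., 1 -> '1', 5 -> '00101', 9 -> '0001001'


num_bits = floor(log2(714)) + 1 = 10
leading_zeros = num_bits - 1 = 9
binary(714) = 1011001010

Elias gamma(714) = '000000000' + '1011001010' = 0000000001011001010 (19 bits)


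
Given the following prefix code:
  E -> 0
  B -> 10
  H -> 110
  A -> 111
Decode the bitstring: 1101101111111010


Decoding step by step:
Bits 110 -> H
Bits 110 -> H
Bits 111 -> A
Bits 111 -> A
Bits 10 -> B
Bits 10 -> B


Decoded message: HHAABB


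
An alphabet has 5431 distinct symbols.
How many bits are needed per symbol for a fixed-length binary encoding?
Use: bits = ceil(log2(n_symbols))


log2(5431) = 12.407
Bracket: 2^12 = 4096 < 5431 <= 2^13 = 8192
So ceil(log2(5431)) = 13

bits = ceil(log2(5431)) = ceil(12.407) = 13 bits


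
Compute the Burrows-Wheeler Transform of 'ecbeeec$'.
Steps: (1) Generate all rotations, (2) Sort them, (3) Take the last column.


Rotations (sorted):
  0: $ecbeeec -> last char: c
  1: beeec$ec -> last char: c
  2: c$ecbeee -> last char: e
  3: cbeeec$e -> last char: e
  4: ec$ecbee -> last char: e
  5: ecbeeec$ -> last char: $
  6: eec$ecbe -> last char: e
  7: eeec$ecb -> last char: b


BWT = cceee$eb


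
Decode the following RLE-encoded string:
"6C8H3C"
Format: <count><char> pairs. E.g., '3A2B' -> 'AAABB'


Expanding each <count><char> pair:
  6C -> 'CCCCCC'
  8H -> 'HHHHHHHH'
  3C -> 'CCC'

Decoded = CCCCCCHHHHHHHHCCC


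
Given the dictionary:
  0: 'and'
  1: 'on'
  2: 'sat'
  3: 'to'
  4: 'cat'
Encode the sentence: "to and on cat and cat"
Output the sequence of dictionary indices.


Look up each word in the dictionary:
  'to' -> 3
  'and' -> 0
  'on' -> 1
  'cat' -> 4
  'and' -> 0
  'cat' -> 4

Encoded: [3, 0, 1, 4, 0, 4]


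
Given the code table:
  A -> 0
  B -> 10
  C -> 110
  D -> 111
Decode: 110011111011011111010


Decoding:
110 -> C
0 -> A
111 -> D
110 -> C
110 -> C
111 -> D
110 -> C
10 -> B


Result: CADCCDCB


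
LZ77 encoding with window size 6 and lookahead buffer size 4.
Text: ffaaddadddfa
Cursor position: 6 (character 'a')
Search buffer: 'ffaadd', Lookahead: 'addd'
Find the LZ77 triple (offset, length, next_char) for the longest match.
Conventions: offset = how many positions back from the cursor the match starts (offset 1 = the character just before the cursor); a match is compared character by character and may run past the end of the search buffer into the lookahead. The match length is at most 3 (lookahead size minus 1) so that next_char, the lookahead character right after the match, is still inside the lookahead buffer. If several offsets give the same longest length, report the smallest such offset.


Try each offset into the search buffer:
  offset=1 (pos 5, char 'd'): match length 0
  offset=2 (pos 4, char 'd'): match length 0
  offset=3 (pos 3, char 'a'): match length 3
  offset=4 (pos 2, char 'a'): match length 1
  offset=5 (pos 1, char 'f'): match length 0
  offset=6 (pos 0, char 'f'): match length 0
Longest match has length 3 at offset 3.
next_char = character at position 6 + 3 = 9 -> 'd'

Best match: offset=3, length=3 (matching 'add' starting at position 3)
LZ77 triple: (3, 3, 'd')


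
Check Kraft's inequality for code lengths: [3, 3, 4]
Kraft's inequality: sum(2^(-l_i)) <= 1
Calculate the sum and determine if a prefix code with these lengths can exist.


Sum = 2^(-3) + 2^(-3) + 2^(-4)
    = 0.125 + 0.125 + 0.0625
    = 5/16 = 0.3125
Since 0.3125 <= 1, Kraft's inequality IS satisfied.
A prefix code with these lengths CAN exist.

Kraft sum = 0.3125. Satisfied.


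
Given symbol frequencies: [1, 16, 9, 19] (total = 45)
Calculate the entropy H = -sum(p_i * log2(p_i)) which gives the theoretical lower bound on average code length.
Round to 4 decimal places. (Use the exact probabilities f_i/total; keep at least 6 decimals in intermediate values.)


Per-symbol terms -p_i * log2(p_i) with p_i = f_i/45:
  p = 1/45 = 0.022222: log2(p) = -5.491853, -p*log2(p) = 0.122041
  p = 16/45 = 0.355556: log2(p) = -1.491853, -p*log2(p) = 0.530437
  p = 9/45 = 0.200000: log2(p) = -2.321928, -p*log2(p) = 0.464386
  p = 19/45 = 0.422222: log2(p) = -1.243926, -p*log2(p) = 0.525213
H = 0.122041 + 0.530437 + 0.464386 + 0.525213 = 1.642077

H = 1.6421 bits/symbol


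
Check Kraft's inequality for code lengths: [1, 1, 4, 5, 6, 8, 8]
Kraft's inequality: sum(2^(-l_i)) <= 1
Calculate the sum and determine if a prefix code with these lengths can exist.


Sum = 2^(-1) + 2^(-1) + 2^(-4) + 2^(-5) + 2^(-6) + 2^(-8) + 2^(-8)
    = 0.5 + 0.5 + 0.0625 + 0.03125 + 0.015625 + 0.00390625 + 0.00390625
    = 286/256 = 1.1171875
Since 1.1171875 > 1, Kraft's inequality is NOT satisfied.
A prefix code with these lengths CANNOT exist.

Kraft sum = 1.1171875. Not satisfied.


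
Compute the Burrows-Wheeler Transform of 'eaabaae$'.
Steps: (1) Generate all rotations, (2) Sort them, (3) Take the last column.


Rotations (sorted):
  0: $eaabaae -> last char: e
  1: aabaae$e -> last char: e
  2: aae$eaab -> last char: b
  3: abaae$ea -> last char: a
  4: ae$eaaba -> last char: a
  5: baae$eaa -> last char: a
  6: e$eaabaa -> last char: a
  7: eaabaae$ -> last char: $


BWT = eebaaaa$


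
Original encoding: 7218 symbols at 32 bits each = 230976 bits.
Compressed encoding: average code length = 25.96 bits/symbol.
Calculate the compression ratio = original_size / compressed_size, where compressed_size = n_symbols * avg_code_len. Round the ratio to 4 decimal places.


original_size = n_symbols * orig_bits = 7218 * 32 = 230976 bits
compressed_size = n_symbols * avg_code_len = 7218 * 25.96 = 187379.28 bits
ratio = original_size / compressed_size = 230976 / 187379.28 = 1.2327

Compression ratio = 1.2327


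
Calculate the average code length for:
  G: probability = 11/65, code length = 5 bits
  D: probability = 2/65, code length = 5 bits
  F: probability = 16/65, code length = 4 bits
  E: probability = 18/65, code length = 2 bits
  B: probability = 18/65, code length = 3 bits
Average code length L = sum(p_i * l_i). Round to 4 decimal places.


Weighted contributions p_i * l_i:
  G: (11/65) * 5 = 55/65
  D: (2/65) * 5 = 10/65
  F: (16/65) * 4 = 64/65
  E: (18/65) * 2 = 36/65
  B: (18/65) * 3 = 54/65
Sum = (55 + 10 + 64 + 36 + 54)/65 = 219/65

L = 219/65 = 3.3692 bits/symbol


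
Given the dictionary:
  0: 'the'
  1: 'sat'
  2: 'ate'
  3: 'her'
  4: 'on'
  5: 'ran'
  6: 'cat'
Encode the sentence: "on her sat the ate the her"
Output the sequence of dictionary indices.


Look up each word in the dictionary:
  'on' -> 4
  'her' -> 3
  'sat' -> 1
  'the' -> 0
  'ate' -> 2
  'the' -> 0
  'her' -> 3

Encoded: [4, 3, 1, 0, 2, 0, 3]


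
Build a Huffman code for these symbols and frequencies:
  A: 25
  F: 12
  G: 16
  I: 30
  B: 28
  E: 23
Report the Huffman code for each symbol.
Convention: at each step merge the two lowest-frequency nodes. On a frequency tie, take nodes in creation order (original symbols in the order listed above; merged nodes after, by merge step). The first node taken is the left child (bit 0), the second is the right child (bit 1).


Huffman tree construction:
Step 1: Merge F(12) + G(16) = 28
Step 2: Merge E(23) + A(25) = 48
Step 3: Merge B(28) + (F+G)(28) = 56
Step 4: Merge I(30) + (E+A)(48) = 78
Step 5: Merge (B+(F+G))(56) + (I+(E+A))(78) = 134
Read each symbol's code off the tree from the root (left child = 0, right child = 1).

Codes:
  A: 111 (length 3)
  F: 010 (length 3)
  G: 011 (length 3)
  I: 10 (length 2)
  B: 00 (length 2)
  E: 110 (length 3)
Average code length: 344/134 = 2.5672 bits/symbol


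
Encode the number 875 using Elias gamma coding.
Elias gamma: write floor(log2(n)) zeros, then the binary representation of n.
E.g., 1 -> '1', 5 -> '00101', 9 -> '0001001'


num_bits = floor(log2(875)) + 1 = 10
leading_zeros = num_bits - 1 = 9
binary(875) = 1101101011

Elias gamma(875) = '000000000' + '1101101011' = 0000000001101101011 (19 bits)


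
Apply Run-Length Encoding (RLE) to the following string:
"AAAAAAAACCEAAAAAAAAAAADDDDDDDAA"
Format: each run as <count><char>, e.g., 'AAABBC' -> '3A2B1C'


Scanning runs left to right:
  i=0: run of 'A' x 8 -> '8A'
  i=8: run of 'C' x 2 -> '2C'
  i=10: run of 'E' x 1 -> '1E'
  i=11: run of 'A' x 11 -> '11A'
  i=22: run of 'D' x 7 -> '7D'
  i=29: run of 'A' x 2 -> '2A'

RLE = 8A2C1E11A7D2A


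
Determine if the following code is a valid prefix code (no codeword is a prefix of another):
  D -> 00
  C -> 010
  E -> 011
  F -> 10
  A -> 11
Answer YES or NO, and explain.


Checking each pair (does one codeword prefix another?):
  D='00' vs C='010': no prefix
  D='00' vs E='011': no prefix
  D='00' vs F='10': no prefix
  D='00' vs A='11': no prefix
  C='010' vs D='00': no prefix
  C='010' vs E='011': no prefix
  C='010' vs F='10': no prefix
  C='010' vs A='11': no prefix
  E='011' vs D='00': no prefix
  E='011' vs C='010': no prefix
  E='011' vs F='10': no prefix
  E='011' vs A='11': no prefix
  F='10' vs D='00': no prefix
  F='10' vs C='010': no prefix
  F='10' vs E='011': no prefix
  F='10' vs A='11': no prefix
  A='11' vs D='00': no prefix
  A='11' vs C='010': no prefix
  A='11' vs E='011': no prefix
  A='11' vs F='10': no prefix
No violation found over all pairs.

YES -- this is a valid prefix code. No codeword is a prefix of any other codeword.


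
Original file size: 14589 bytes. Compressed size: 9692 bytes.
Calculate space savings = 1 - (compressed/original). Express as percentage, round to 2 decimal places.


ratio = compressed/original = 9692/14589 = 0.664336
savings = 1 - ratio = 1 - 0.664336 = 0.335664
as a percentage: 0.335664 * 100 = 33.57%

Space savings = 1 - 9692/14589 = 33.57%


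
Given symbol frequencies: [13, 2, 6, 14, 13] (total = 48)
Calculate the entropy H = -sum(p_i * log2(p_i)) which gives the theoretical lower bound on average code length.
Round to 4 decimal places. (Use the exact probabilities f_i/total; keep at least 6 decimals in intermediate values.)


Per-symbol terms -p_i * log2(p_i) with p_i = f_i/48:
  p = 13/48 = 0.270833: log2(p) = -1.884523, -p*log2(p) = 0.510392
  p = 2/48 = 0.041667: log2(p) = -4.584963, -p*log2(p) = 0.191040
  p = 6/48 = 0.125000: log2(p) = -3.000000, -p*log2(p) = 0.375000
  p = 14/48 = 0.291667: log2(p) = -1.777608, -p*log2(p) = 0.518469
  p = 13/48 = 0.270833: log2(p) = -1.884523, -p*log2(p) = 0.510392
H = 0.510392 + 0.191040 + 0.375000 + 0.518469 + 0.510392 = 2.105293

H = 2.1053 bits/symbol


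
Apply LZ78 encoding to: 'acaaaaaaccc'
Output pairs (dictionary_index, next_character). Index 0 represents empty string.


LZ78 encoding steps:
Dictionary: {0: ''}
Step 1: w='' (idx 0), next='a' -> output (0, 'a'), add 'a' as idx 1
Step 2: w='' (idx 0), next='c' -> output (0, 'c'), add 'c' as idx 2
Step 3: w='a' (idx 1), next='a' -> output (1, 'a'), add 'aa' as idx 3
Step 4: w='aa' (idx 3), next='a' -> output (3, 'a'), add 'aaa' as idx 4
Step 5: w='a' (idx 1), next='c' -> output (1, 'c'), add 'ac' as idx 5
Step 6: w='c' (idx 2), next='c' -> output (2, 'c'), add 'cc' as idx 6


Encoded: [(0, 'a'), (0, 'c'), (1, 'a'), (3, 'a'), (1, 'c'), (2, 'c')]


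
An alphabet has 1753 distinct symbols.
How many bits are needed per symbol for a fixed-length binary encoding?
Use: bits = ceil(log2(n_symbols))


log2(1753) = 10.7756
Bracket: 2^10 = 1024 < 1753 <= 2^11 = 2048
So ceil(log2(1753)) = 11

bits = ceil(log2(1753)) = ceil(10.7756) = 11 bits


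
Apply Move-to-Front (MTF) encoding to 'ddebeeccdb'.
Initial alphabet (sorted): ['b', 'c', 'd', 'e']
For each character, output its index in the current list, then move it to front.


MTF encoding:
'd': index 2 in ['b', 'c', 'd', 'e'] -> ['d', 'b', 'c', 'e']
'd': index 0 in ['d', 'b', 'c', 'e'] -> ['d', 'b', 'c', 'e']
'e': index 3 in ['d', 'b', 'c', 'e'] -> ['e', 'd', 'b', 'c']
'b': index 2 in ['e', 'd', 'b', 'c'] -> ['b', 'e', 'd', 'c']
'e': index 1 in ['b', 'e', 'd', 'c'] -> ['e', 'b', 'd', 'c']
'e': index 0 in ['e', 'b', 'd', 'c'] -> ['e', 'b', 'd', 'c']
'c': index 3 in ['e', 'b', 'd', 'c'] -> ['c', 'e', 'b', 'd']
'c': index 0 in ['c', 'e', 'b', 'd'] -> ['c', 'e', 'b', 'd']
'd': index 3 in ['c', 'e', 'b', 'd'] -> ['d', 'c', 'e', 'b']
'b': index 3 in ['d', 'c', 'e', 'b'] -> ['b', 'd', 'c', 'e']


Output: [2, 0, 3, 2, 1, 0, 3, 0, 3, 3]


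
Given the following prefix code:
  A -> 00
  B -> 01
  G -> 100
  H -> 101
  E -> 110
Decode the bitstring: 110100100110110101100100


Decoding step by step:
Bits 110 -> E
Bits 100 -> G
Bits 100 -> G
Bits 110 -> E
Bits 110 -> E
Bits 101 -> H
Bits 100 -> G
Bits 100 -> G


Decoded message: EGGEEHGG


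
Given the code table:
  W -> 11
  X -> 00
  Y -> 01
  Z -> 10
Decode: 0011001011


Decoding:
00 -> X
11 -> W
00 -> X
10 -> Z
11 -> W


Result: XWXZW


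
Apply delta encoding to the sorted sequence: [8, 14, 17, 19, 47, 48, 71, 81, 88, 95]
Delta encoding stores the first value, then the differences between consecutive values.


First value: 8
Deltas:
  14 - 8 = 6
  17 - 14 = 3
  19 - 17 = 2
  47 - 19 = 28
  48 - 47 = 1
  71 - 48 = 23
  81 - 71 = 10
  88 - 81 = 7
  95 - 88 = 7


Delta encoded: [8, 6, 3, 2, 28, 1, 23, 10, 7, 7]


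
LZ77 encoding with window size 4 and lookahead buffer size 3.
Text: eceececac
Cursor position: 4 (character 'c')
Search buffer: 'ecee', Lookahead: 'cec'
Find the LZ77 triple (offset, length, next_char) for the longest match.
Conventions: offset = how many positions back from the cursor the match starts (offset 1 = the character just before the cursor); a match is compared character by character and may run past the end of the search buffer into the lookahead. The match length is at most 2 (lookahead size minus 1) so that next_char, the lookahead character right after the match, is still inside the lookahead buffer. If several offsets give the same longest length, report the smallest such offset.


Try each offset into the search buffer:
  offset=1 (pos 3, char 'e'): match length 0
  offset=2 (pos 2, char 'e'): match length 0
  offset=3 (pos 1, char 'c'): match length 2
  offset=4 (pos 0, char 'e'): match length 0
Longest match has length 2 at offset 3.
next_char = character at position 4 + 2 = 6 -> 'c'

Best match: offset=3, length=2 (matching 'ce' starting at position 1)
LZ77 triple: (3, 2, 'c')


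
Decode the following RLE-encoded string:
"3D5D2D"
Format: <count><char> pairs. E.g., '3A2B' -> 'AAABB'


Expanding each <count><char> pair:
  3D -> 'DDD'
  5D -> 'DDDDD'
  2D -> 'DD'

Decoded = DDDDDDDDDD


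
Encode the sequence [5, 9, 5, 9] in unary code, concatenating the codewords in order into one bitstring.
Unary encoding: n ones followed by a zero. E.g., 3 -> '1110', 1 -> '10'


Encode each number as n ones followed by a terminating 0:
  5 -> 111110 (6 bits)
  9 -> 1111111110 (10 bits)
  5 -> 111110 (6 bits)
  9 -> 1111111110 (10 bits)
Total length = 6 + 10 + 6 + 10 = 32 bits.

Unary([5, 9, 5, 9]) = 11111011111111101111101111111110 (32 bits)


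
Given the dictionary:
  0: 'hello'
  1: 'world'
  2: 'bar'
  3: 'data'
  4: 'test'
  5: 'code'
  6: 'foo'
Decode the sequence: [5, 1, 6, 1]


Look up each index in the dictionary:
  5 -> 'code'
  1 -> 'world'
  6 -> 'foo'
  1 -> 'world'

Decoded: "code world foo world"


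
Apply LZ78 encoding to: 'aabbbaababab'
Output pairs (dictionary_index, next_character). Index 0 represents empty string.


LZ78 encoding steps:
Dictionary: {0: ''}
Step 1: w='' (idx 0), next='a' -> output (0, 'a'), add 'a' as idx 1
Step 2: w='a' (idx 1), next='b' -> output (1, 'b'), add 'ab' as idx 2
Step 3: w='' (idx 0), next='b' -> output (0, 'b'), add 'b' as idx 3
Step 4: w='b' (idx 3), next='a' -> output (3, 'a'), add 'ba' as idx 4
Step 5: w='ab' (idx 2), next='a' -> output (2, 'a'), add 'aba' as idx 5
Step 6: w='ba' (idx 4), next='b' -> output (4, 'b'), add 'bab' as idx 6


Encoded: [(0, 'a'), (1, 'b'), (0, 'b'), (3, 'a'), (2, 'a'), (4, 'b')]


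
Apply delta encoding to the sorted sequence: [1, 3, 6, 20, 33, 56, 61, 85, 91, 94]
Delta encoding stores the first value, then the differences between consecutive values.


First value: 1
Deltas:
  3 - 1 = 2
  6 - 3 = 3
  20 - 6 = 14
  33 - 20 = 13
  56 - 33 = 23
  61 - 56 = 5
  85 - 61 = 24
  91 - 85 = 6
  94 - 91 = 3


Delta encoded: [1, 2, 3, 14, 13, 23, 5, 24, 6, 3]


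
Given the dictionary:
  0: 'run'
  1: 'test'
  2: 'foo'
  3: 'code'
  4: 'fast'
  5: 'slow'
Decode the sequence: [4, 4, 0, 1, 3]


Look up each index in the dictionary:
  4 -> 'fast'
  4 -> 'fast'
  0 -> 'run'
  1 -> 'test'
  3 -> 'code'

Decoded: "fast fast run test code"


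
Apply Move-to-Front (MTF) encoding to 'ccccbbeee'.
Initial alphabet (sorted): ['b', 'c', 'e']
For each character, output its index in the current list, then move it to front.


MTF encoding:
'c': index 1 in ['b', 'c', 'e'] -> ['c', 'b', 'e']
'c': index 0 in ['c', 'b', 'e'] -> ['c', 'b', 'e']
'c': index 0 in ['c', 'b', 'e'] -> ['c', 'b', 'e']
'c': index 0 in ['c', 'b', 'e'] -> ['c', 'b', 'e']
'b': index 1 in ['c', 'b', 'e'] -> ['b', 'c', 'e']
'b': index 0 in ['b', 'c', 'e'] -> ['b', 'c', 'e']
'e': index 2 in ['b', 'c', 'e'] -> ['e', 'b', 'c']
'e': index 0 in ['e', 'b', 'c'] -> ['e', 'b', 'c']
'e': index 0 in ['e', 'b', 'c'] -> ['e', 'b', 'c']


Output: [1, 0, 0, 0, 1, 0, 2, 0, 0]


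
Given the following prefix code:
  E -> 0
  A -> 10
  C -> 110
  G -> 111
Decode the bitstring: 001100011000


Decoding step by step:
Bits 0 -> E
Bits 0 -> E
Bits 110 -> C
Bits 0 -> E
Bits 0 -> E
Bits 110 -> C
Bits 0 -> E
Bits 0 -> E


Decoded message: EECEECEE


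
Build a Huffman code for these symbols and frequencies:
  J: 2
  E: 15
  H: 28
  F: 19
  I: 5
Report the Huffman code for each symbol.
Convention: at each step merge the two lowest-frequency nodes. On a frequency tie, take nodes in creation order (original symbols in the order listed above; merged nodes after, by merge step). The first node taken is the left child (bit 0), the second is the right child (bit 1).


Huffman tree construction:
Step 1: Merge J(2) + I(5) = 7
Step 2: Merge (J+I)(7) + E(15) = 22
Step 3: Merge F(19) + ((J+I)+E)(22) = 41
Step 4: Merge H(28) + (F+((J+I)+E))(41) = 69
Read each symbol's code off the tree from the root (left child = 0, right child = 1).

Codes:
  J: 1100 (length 4)
  E: 111 (length 3)
  H: 0 (length 1)
  F: 10 (length 2)
  I: 1101 (length 4)
Average code length: 139/69 = 2.0145 bits/symbol


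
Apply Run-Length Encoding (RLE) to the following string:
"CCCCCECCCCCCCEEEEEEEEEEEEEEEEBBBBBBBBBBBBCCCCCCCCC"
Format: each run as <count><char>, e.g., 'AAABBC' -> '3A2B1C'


Scanning runs left to right:
  i=0: run of 'C' x 5 -> '5C'
  i=5: run of 'E' x 1 -> '1E'
  i=6: run of 'C' x 7 -> '7C'
  i=13: run of 'E' x 16 -> '16E'
  i=29: run of 'B' x 12 -> '12B'
  i=41: run of 'C' x 9 -> '9C'

RLE = 5C1E7C16E12B9C


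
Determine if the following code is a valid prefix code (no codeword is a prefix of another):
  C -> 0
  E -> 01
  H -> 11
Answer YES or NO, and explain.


Checking each pair (does one codeword prefix another?):
  C='0' vs E='01': prefix -- VIOLATION

NO -- this is NOT a valid prefix code. C (0) is a prefix of E (01).


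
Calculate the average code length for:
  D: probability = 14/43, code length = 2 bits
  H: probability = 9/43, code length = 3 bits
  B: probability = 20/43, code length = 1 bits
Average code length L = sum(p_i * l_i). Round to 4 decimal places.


Weighted contributions p_i * l_i:
  D: (14/43) * 2 = 28/43
  H: (9/43) * 3 = 27/43
  B: (20/43) * 1 = 20/43
Sum = (28 + 27 + 20)/43 = 75/43

L = 75/43 = 1.7442 bits/symbol


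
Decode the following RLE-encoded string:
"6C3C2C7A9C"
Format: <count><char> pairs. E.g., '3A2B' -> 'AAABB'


Expanding each <count><char> pair:
  6C -> 'CCCCCC'
  3C -> 'CCC'
  2C -> 'CC'
  7A -> 'AAAAAAA'
  9C -> 'CCCCCCCCC'

Decoded = CCCCCCCCCCCAAAAAAACCCCCCCCC


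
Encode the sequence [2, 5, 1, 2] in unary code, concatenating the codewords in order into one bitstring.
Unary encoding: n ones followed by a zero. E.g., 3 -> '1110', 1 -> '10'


Encode each number as n ones followed by a terminating 0:
  2 -> 110 (3 bits)
  5 -> 111110 (6 bits)
  1 -> 10 (2 bits)
  2 -> 110 (3 bits)
Total length = 3 + 6 + 2 + 3 = 14 bits.

Unary([2, 5, 1, 2]) = 11011111010110 (14 bits)


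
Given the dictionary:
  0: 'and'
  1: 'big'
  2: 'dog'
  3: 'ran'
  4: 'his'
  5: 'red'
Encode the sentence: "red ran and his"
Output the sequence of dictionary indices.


Look up each word in the dictionary:
  'red' -> 5
  'ran' -> 3
  'and' -> 0
  'his' -> 4

Encoded: [5, 3, 0, 4]


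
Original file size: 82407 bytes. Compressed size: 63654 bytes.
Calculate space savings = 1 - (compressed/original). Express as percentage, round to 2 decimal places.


ratio = compressed/original = 63654/82407 = 0.772434
savings = 1 - ratio = 1 - 0.772434 = 0.227566
as a percentage: 0.227566 * 100 = 22.76%

Space savings = 1 - 63654/82407 = 22.76%


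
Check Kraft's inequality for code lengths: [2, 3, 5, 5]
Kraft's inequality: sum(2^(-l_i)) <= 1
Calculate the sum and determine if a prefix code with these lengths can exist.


Sum = 2^(-2) + 2^(-3) + 2^(-5) + 2^(-5)
    = 0.25 + 0.125 + 0.03125 + 0.03125
    = 14/32 = 0.4375
Since 0.4375 <= 1, Kraft's inequality IS satisfied.
A prefix code with these lengths CAN exist.

Kraft sum = 0.4375. Satisfied.


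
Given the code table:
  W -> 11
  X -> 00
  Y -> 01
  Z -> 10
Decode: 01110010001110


Decoding:
01 -> Y
11 -> W
00 -> X
10 -> Z
00 -> X
11 -> W
10 -> Z


Result: YWXZXWZ


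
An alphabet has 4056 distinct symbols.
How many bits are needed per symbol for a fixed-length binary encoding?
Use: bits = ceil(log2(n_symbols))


log2(4056) = 11.9858
Bracket: 2^11 = 2048 < 4056 <= 2^12 = 4096
So ceil(log2(4056)) = 12

bits = ceil(log2(4056)) = ceil(11.9858) = 12 bits


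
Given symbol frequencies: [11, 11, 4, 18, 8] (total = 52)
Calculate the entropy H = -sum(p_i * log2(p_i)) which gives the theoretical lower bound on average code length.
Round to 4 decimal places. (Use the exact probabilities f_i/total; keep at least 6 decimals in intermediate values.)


Per-symbol terms -p_i * log2(p_i) with p_i = f_i/52:
  p = 11/52 = 0.211538: log2(p) = -2.241008, -p*log2(p) = 0.474059
  p = 11/52 = 0.211538: log2(p) = -2.241008, -p*log2(p) = 0.474059
  p = 4/52 = 0.076923: log2(p) = -3.700440, -p*log2(p) = 0.284649
  p = 18/52 = 0.346154: log2(p) = -1.530515, -p*log2(p) = 0.529794
  p = 8/52 = 0.153846: log2(p) = -2.700440, -p*log2(p) = 0.415452
H = 0.474059 + 0.474059 + 0.284649 + 0.529794 + 0.415452 = 2.178013

H = 2.178 bits/symbol


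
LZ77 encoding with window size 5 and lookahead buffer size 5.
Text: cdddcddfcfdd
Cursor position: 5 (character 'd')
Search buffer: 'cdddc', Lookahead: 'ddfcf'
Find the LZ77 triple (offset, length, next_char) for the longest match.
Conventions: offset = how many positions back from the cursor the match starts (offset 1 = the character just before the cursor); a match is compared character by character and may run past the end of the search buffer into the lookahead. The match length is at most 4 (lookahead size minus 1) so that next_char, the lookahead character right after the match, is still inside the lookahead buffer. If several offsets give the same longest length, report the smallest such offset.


Try each offset into the search buffer:
  offset=1 (pos 4, char 'c'): match length 0
  offset=2 (pos 3, char 'd'): match length 1
  offset=3 (pos 2, char 'd'): match length 2
  offset=4 (pos 1, char 'd'): match length 2
  offset=5 (pos 0, char 'c'): match length 0
Longest match has length 2, found at offsets 3, 4; take the smallest, offset 3.
next_char = character at position 5 + 2 = 7 -> 'f'

Best match: offset=3, length=2 (matching 'dd' starting at position 2)
LZ77 triple: (3, 2, 'f')
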